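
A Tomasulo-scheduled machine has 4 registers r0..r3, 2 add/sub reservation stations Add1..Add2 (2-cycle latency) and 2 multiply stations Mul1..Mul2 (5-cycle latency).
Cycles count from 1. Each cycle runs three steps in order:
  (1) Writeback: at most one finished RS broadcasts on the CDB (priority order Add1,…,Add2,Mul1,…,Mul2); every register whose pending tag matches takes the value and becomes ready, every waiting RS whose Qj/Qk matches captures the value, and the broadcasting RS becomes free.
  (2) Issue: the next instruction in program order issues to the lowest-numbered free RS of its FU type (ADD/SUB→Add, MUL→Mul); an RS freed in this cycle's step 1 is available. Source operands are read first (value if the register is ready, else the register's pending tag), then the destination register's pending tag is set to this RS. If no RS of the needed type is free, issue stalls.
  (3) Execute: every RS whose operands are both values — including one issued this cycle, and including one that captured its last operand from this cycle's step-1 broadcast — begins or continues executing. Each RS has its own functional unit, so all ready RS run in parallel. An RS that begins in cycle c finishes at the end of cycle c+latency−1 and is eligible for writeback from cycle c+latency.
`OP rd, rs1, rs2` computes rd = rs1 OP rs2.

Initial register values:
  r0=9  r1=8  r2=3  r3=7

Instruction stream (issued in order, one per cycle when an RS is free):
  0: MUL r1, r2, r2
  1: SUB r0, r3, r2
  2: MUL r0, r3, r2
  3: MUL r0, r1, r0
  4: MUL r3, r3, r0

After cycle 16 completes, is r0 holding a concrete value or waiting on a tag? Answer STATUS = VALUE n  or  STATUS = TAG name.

STATUS = VALUE 189

cycle 1: issue MUL r1<-Mul1 // r0:9,r1:Mul1,r2:3,r3:7
cycle 2: issue SUB r0<-Add1 // r0:Add1,r1:Mul1,r2:3,r3:7
cycle 3: issue MUL r0<-Mul2 // r0:Mul2,r1:Mul1,r2:3,r3:7
cycle 4: CDB Add1=4; stall // r0:Mul2,r1:Mul1,r2:3,r3:7
cycle 5: stall // r0:Mul2,r1:Mul1,r2:3,r3:7
cycle 6: CDB Mul1=9; issue MUL r0<-Mul1 // r0:Mul1,r1:9,r2:3,r3:7
cycle 7: stall // r0:Mul1,r1:9,r2:3,r3:7
cycle 8: CDB Mul2=21; issue MUL r3<-Mul2 // r0:Mul1,r1:9,r2:3,r3:Mul2
cycle 9: - // r0:Mul1,r1:9,r2:3,r3:Mul2
cycle 10: - // r0:Mul1,r1:9,r2:3,r3:Mul2
cycle 11: - // r0:Mul1,r1:9,r2:3,r3:Mul2
cycle 12: - // r0:Mul1,r1:9,r2:3,r3:Mul2
cycle 13: CDB Mul1=189 // r0:189,r1:9,r2:3,r3:Mul2
cycle 14: - // r0:189,r1:9,r2:3,r3:Mul2
cycle 15: - // r0:189,r1:9,r2:3,r3:Mul2
cycle 16: - // r0:189,r1:9,r2:3,r3:Mul2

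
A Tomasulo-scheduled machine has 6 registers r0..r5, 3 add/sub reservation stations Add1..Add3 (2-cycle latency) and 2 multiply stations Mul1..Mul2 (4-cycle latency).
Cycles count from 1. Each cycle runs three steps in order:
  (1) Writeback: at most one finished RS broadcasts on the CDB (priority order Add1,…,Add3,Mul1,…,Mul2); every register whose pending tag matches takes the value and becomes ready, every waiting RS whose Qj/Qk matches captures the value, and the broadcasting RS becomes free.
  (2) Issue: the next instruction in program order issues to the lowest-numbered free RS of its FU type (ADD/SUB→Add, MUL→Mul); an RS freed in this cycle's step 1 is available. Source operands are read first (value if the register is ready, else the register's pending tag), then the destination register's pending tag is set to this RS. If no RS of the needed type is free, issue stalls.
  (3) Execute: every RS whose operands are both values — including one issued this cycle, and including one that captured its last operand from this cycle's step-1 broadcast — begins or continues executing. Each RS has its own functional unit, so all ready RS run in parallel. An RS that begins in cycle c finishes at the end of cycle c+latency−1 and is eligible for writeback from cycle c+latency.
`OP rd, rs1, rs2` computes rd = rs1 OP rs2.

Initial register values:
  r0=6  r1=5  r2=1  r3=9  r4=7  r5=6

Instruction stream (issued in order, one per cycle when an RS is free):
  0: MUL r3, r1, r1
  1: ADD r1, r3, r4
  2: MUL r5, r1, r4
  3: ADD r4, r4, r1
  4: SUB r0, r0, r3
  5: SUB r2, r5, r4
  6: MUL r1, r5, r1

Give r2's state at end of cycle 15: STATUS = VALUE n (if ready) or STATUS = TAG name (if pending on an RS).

cycle 1: issue MUL r3<-Mul1 // r0:6,r1:5,r2:1,r3:Mul1,r4:7,r5:6
cycle 2: issue ADD r1<-Add1 // r0:6,r1:Add1,r2:1,r3:Mul1,r4:7,r5:6
cycle 3: issue MUL r5<-Mul2 // r0:6,r1:Add1,r2:1,r3:Mul1,r4:7,r5:Mul2
cycle 4: issue ADD r4<-Add2 // r0:6,r1:Add1,r2:1,r3:Mul1,r4:Add2,r5:Mul2
cycle 5: CDB Mul1=25; issue SUB r0<-Add3 // r0:Add3,r1:Add1,r2:1,r3:25,r4:Add2,r5:Mul2
cycle 6: stall // r0:Add3,r1:Add1,r2:1,r3:25,r4:Add2,r5:Mul2
cycle 7: CDB Add1=32; issue SUB r2<-Add1 // r0:Add3,r1:32,r2:Add1,r3:25,r4:Add2,r5:Mul2
cycle 8: CDB Add3=-19; issue MUL r1<-Mul1 // r0:-19,r1:Mul1,r2:Add1,r3:25,r4:Add2,r5:Mul2
cycle 9: CDB Add2=39 // r0:-19,r1:Mul1,r2:Add1,r3:25,r4:39,r5:Mul2
cycle 10: - // r0:-19,r1:Mul1,r2:Add1,r3:25,r4:39,r5:Mul2
cycle 11: CDB Mul2=224 // r0:-19,r1:Mul1,r2:Add1,r3:25,r4:39,r5:224
cycle 12: - // r0:-19,r1:Mul1,r2:Add1,r3:25,r4:39,r5:224
cycle 13: CDB Add1=185 // r0:-19,r1:Mul1,r2:185,r3:25,r4:39,r5:224
cycle 14: - // r0:-19,r1:Mul1,r2:185,r3:25,r4:39,r5:224
cycle 15: CDB Mul1=7168 // r0:-19,r1:7168,r2:185,r3:25,r4:39,r5:224

STATUS = VALUE 185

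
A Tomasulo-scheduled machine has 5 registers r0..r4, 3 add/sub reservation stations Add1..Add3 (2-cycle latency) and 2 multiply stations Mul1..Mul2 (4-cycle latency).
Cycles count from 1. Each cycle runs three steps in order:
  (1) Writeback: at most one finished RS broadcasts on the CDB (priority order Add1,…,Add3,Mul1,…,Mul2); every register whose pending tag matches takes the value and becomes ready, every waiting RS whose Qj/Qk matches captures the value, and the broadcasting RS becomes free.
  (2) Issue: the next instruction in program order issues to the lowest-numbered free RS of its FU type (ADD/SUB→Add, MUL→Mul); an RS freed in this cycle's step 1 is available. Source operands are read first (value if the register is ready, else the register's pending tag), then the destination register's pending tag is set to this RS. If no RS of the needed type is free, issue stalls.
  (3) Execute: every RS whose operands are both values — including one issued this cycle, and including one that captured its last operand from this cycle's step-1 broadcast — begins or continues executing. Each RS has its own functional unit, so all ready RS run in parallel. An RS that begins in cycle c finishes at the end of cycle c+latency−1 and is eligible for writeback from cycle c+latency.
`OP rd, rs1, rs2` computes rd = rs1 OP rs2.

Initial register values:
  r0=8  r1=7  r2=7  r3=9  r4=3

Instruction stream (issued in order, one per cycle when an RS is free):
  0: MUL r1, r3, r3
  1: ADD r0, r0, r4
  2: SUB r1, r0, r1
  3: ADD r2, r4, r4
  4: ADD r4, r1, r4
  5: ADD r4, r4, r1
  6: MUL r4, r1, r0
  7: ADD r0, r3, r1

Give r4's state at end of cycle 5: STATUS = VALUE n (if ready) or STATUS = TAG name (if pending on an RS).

STATUS = TAG Add3

cycle 1: issue MUL r1<-Mul1 // r0:8,r1:Mul1,r2:7,r3:9,r4:3
cycle 2: issue ADD r0<-Add1 // r0:Add1,r1:Mul1,r2:7,r3:9,r4:3
cycle 3: issue SUB r1<-Add2 // r0:Add1,r1:Add2,r2:7,r3:9,r4:3
cycle 4: CDB Add1=11; issue ADD r2<-Add1 // r0:11,r1:Add2,r2:Add1,r3:9,r4:3
cycle 5: CDB Mul1=81; issue ADD r4<-Add3 // r0:11,r1:Add2,r2:Add1,r3:9,r4:Add3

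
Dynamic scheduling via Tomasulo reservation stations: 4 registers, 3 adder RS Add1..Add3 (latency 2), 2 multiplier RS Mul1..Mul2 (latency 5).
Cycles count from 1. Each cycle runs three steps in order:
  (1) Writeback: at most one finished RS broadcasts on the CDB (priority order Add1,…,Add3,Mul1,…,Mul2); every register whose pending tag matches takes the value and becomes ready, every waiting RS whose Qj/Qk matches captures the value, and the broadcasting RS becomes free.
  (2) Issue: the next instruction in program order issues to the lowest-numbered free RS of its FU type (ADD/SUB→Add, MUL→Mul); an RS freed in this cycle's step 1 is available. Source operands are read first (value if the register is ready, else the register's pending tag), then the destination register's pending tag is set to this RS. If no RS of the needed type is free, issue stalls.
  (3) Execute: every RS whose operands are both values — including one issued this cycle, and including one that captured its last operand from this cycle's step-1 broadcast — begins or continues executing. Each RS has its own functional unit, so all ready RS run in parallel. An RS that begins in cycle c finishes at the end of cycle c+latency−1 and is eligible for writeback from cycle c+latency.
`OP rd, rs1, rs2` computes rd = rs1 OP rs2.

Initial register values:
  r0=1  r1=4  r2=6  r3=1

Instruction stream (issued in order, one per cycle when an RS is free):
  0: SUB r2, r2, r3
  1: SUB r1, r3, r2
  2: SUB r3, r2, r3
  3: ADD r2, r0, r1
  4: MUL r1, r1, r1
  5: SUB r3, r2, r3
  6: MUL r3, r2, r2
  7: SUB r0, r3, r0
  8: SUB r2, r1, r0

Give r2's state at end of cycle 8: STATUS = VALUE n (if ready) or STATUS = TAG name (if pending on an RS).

c1: issue SUB r2<-Add1 | r0:1,r1:4,r2:Add1,r3:1
c2: issue SUB r1<-Add2 | r0:1,r1:Add2,r2:Add1,r3:1
c3: CDB Add1=5; issue SUB r3<-Add1 | r0:1,r1:Add2,r2:5,r3:Add1
c4: issue ADD r2<-Add3 | r0:1,r1:Add2,r2:Add3,r3:Add1
c5: CDB Add1=4; issue MUL r1<-Mul1 | r0:1,r1:Mul1,r2:Add3,r3:4
c6: CDB Add2=-4; issue SUB r3<-Add1 | r0:1,r1:Mul1,r2:Add3,r3:Add1
c7: issue MUL r3<-Mul2 | r0:1,r1:Mul1,r2:Add3,r3:Mul2
c8: CDB Add3=-3; issue SUB r0<-Add2 | r0:Add2,r1:Mul1,r2:-3,r3:Mul2

STATUS = VALUE -3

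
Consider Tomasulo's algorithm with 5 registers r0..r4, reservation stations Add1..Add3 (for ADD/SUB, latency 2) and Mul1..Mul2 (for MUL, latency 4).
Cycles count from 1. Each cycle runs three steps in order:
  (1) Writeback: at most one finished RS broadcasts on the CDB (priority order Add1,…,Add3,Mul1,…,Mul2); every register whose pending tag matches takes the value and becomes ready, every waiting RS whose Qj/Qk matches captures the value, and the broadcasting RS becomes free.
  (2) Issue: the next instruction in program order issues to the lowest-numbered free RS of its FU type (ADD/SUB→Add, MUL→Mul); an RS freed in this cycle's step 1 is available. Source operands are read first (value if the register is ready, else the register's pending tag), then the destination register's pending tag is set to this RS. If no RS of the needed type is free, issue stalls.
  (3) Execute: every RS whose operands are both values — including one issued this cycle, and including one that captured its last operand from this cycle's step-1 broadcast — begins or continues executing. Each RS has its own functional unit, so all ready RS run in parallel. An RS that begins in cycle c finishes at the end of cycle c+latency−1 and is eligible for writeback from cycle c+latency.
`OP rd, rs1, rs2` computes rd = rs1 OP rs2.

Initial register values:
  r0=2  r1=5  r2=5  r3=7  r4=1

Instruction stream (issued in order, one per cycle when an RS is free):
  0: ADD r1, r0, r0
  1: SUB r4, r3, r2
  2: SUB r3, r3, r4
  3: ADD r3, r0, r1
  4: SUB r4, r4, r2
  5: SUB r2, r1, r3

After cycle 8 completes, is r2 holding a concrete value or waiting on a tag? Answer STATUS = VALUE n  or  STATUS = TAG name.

STATUS = TAG Add1

cycle 1: issue ADD r1<-Add1 // r0:2,r1:Add1,r2:5,r3:7,r4:1
cycle 2: issue SUB r4<-Add2 // r0:2,r1:Add1,r2:5,r3:7,r4:Add2
cycle 3: CDB Add1=4; issue SUB r3<-Add1 // r0:2,r1:4,r2:5,r3:Add1,r4:Add2
cycle 4: CDB Add2=2; issue ADD r3<-Add2 // r0:2,r1:4,r2:5,r3:Add2,r4:2
cycle 5: issue SUB r4<-Add3 // r0:2,r1:4,r2:5,r3:Add2,r4:Add3
cycle 6: CDB Add1=5; issue SUB r2<-Add1 // r0:2,r1:4,r2:Add1,r3:Add2,r4:Add3
cycle 7: CDB Add2=6 // r0:2,r1:4,r2:Add1,r3:6,r4:Add3
cycle 8: CDB Add3=-3 // r0:2,r1:4,r2:Add1,r3:6,r4:-3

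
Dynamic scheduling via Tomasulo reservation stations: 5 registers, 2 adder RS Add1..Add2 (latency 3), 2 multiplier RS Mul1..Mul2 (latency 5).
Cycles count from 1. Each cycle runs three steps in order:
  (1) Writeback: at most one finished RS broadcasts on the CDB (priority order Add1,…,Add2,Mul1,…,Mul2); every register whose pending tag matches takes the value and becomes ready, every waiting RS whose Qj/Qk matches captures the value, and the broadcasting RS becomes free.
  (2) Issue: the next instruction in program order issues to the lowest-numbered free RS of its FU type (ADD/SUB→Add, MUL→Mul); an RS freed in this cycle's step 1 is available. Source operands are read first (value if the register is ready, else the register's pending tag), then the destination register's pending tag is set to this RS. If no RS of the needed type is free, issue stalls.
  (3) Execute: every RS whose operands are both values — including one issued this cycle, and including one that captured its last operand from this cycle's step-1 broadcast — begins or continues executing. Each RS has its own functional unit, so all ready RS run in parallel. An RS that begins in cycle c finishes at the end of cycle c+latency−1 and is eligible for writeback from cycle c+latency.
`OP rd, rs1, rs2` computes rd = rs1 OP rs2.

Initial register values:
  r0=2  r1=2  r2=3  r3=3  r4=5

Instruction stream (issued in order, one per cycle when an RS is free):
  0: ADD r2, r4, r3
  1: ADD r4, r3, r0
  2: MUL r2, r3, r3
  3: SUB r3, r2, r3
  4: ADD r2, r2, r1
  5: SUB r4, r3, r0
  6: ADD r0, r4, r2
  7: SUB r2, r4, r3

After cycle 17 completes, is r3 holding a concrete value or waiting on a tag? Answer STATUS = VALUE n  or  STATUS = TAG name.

c1: issue ADD r2<-Add1 | r0:2,r1:2,r2:Add1,r3:3,r4:5
c2: issue ADD r4<-Add2 | r0:2,r1:2,r2:Add1,r3:3,r4:Add2
c3: issue MUL r2<-Mul1 | r0:2,r1:2,r2:Mul1,r3:3,r4:Add2
c4: CDB Add1=8; issue SUB r3<-Add1 | r0:2,r1:2,r2:Mul1,r3:Add1,r4:Add2
c5: CDB Add2=5; issue ADD r2<-Add2 | r0:2,r1:2,r2:Add2,r3:Add1,r4:5
c6: stall | r0:2,r1:2,r2:Add2,r3:Add1,r4:5
c7: stall | r0:2,r1:2,r2:Add2,r3:Add1,r4:5
c8: CDB Mul1=9; stall | r0:2,r1:2,r2:Add2,r3:Add1,r4:5
c9: stall | r0:2,r1:2,r2:Add2,r3:Add1,r4:5
c10: stall | r0:2,r1:2,r2:Add2,r3:Add1,r4:5
c11: CDB Add1=6; issue SUB r4<-Add1 | r0:2,r1:2,r2:Add2,r3:6,r4:Add1
c12: CDB Add2=11; issue ADD r0<-Add2 | r0:Add2,r1:2,r2:11,r3:6,r4:Add1
c13: stall | r0:Add2,r1:2,r2:11,r3:6,r4:Add1
c14: CDB Add1=4; issue SUB r2<-Add1 | r0:Add2,r1:2,r2:Add1,r3:6,r4:4
c15: - | r0:Add2,r1:2,r2:Add1,r3:6,r4:4
c16: - | r0:Add2,r1:2,r2:Add1,r3:6,r4:4
c17: CDB Add1=-2 | r0:Add2,r1:2,r2:-2,r3:6,r4:4

STATUS = VALUE 6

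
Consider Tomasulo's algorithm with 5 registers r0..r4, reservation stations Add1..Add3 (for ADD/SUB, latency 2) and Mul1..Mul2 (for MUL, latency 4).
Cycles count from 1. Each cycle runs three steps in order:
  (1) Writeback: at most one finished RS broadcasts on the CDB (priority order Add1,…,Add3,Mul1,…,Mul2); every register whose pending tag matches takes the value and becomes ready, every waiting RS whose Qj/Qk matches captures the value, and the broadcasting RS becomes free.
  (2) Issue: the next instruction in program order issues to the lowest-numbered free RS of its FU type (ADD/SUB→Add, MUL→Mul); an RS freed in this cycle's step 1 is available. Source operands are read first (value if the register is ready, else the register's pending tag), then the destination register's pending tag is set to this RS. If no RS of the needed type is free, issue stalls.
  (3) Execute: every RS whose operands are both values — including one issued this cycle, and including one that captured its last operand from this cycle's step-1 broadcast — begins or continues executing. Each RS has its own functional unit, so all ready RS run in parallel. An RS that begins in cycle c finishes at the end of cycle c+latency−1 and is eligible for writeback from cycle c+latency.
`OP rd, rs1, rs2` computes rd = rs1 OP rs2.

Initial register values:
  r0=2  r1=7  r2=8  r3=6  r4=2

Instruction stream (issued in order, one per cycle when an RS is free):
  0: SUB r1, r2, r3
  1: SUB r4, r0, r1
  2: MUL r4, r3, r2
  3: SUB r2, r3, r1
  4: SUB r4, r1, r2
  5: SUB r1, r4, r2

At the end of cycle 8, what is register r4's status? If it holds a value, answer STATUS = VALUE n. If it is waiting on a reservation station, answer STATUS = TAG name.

c1: issue SUB r1<-Add1 | r0:2,r1:Add1,r2:8,r3:6,r4:2
c2: issue SUB r4<-Add2 | r0:2,r1:Add1,r2:8,r3:6,r4:Add2
c3: CDB Add1=2; issue MUL r4<-Mul1 | r0:2,r1:2,r2:8,r3:6,r4:Mul1
c4: issue SUB r2<-Add1 | r0:2,r1:2,r2:Add1,r3:6,r4:Mul1
c5: CDB Add2=0; issue SUB r4<-Add2 | r0:2,r1:2,r2:Add1,r3:6,r4:Add2
c6: CDB Add1=4; issue SUB r1<-Add1 | r0:2,r1:Add1,r2:4,r3:6,r4:Add2
c7: CDB Mul1=48 | r0:2,r1:Add1,r2:4,r3:6,r4:Add2
c8: CDB Add2=-2 | r0:2,r1:Add1,r2:4,r3:6,r4:-2

STATUS = VALUE -2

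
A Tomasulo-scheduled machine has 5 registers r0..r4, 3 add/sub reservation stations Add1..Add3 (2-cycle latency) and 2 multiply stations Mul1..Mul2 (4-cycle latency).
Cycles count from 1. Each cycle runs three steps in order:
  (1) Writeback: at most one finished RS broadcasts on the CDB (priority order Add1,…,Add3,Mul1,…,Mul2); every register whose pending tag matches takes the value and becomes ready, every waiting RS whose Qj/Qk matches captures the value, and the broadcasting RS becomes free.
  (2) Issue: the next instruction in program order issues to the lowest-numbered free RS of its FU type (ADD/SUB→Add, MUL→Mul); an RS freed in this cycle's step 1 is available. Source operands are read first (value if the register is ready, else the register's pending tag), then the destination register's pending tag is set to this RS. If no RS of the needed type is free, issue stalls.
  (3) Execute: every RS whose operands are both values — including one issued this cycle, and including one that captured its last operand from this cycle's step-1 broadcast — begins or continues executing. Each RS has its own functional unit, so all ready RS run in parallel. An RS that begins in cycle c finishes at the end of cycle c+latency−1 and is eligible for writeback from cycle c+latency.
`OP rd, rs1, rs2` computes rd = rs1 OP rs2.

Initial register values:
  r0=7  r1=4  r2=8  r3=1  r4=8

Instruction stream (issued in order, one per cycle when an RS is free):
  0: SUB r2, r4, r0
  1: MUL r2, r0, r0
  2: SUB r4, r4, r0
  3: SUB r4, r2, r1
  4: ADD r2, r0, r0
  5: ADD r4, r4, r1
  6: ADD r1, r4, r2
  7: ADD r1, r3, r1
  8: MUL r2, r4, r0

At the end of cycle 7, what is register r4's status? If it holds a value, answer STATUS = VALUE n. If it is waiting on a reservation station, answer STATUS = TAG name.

c1: issue SUB r2<-Add1 | r0:7,r1:4,r2:Add1,r3:1,r4:8
c2: issue MUL r2<-Mul1 | r0:7,r1:4,r2:Mul1,r3:1,r4:8
c3: CDB Add1=1; issue SUB r4<-Add1 | r0:7,r1:4,r2:Mul1,r3:1,r4:Add1
c4: issue SUB r4<-Add2 | r0:7,r1:4,r2:Mul1,r3:1,r4:Add2
c5: CDB Add1=1; issue ADD r2<-Add1 | r0:7,r1:4,r2:Add1,r3:1,r4:Add2
c6: CDB Mul1=49; issue ADD r4<-Add3 | r0:7,r1:4,r2:Add1,r3:1,r4:Add3
c7: CDB Add1=14; issue ADD r1<-Add1 | r0:7,r1:Add1,r2:14,r3:1,r4:Add3

STATUS = TAG Add3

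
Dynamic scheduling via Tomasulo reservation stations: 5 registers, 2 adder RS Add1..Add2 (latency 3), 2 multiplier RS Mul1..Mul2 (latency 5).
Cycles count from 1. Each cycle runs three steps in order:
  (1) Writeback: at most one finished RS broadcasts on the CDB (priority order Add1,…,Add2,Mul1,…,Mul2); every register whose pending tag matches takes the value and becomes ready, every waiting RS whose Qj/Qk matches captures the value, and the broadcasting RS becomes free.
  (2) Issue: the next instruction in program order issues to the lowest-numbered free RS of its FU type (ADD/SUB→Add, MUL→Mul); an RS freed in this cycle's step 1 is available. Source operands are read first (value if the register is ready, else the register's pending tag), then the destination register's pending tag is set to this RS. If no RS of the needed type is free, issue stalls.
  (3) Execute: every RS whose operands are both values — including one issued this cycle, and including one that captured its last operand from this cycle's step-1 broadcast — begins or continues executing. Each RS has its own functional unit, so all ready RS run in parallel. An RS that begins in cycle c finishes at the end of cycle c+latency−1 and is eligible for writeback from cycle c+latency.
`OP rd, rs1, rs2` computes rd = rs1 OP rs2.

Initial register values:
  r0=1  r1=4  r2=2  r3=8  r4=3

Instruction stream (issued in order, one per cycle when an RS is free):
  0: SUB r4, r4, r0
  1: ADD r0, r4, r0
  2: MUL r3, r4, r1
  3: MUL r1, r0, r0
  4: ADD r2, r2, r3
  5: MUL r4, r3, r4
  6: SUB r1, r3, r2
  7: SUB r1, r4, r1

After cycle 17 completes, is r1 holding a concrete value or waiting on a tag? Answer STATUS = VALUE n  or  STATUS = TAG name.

STATUS = TAG Add1

cycle 1: issue SUB r4<-Add1 // r0:1,r1:4,r2:2,r3:8,r4:Add1
cycle 2: issue ADD r0<-Add2 // r0:Add2,r1:4,r2:2,r3:8,r4:Add1
cycle 3: issue MUL r3<-Mul1 // r0:Add2,r1:4,r2:2,r3:Mul1,r4:Add1
cycle 4: CDB Add1=2; issue MUL r1<-Mul2 // r0:Add2,r1:Mul2,r2:2,r3:Mul1,r4:2
cycle 5: issue ADD r2<-Add1 // r0:Add2,r1:Mul2,r2:Add1,r3:Mul1,r4:2
cycle 6: stall // r0:Add2,r1:Mul2,r2:Add1,r3:Mul1,r4:2
cycle 7: CDB Add2=3; stall // r0:3,r1:Mul2,r2:Add1,r3:Mul1,r4:2
cycle 8: stall // r0:3,r1:Mul2,r2:Add1,r3:Mul1,r4:2
cycle 9: CDB Mul1=8; issue MUL r4<-Mul1 // r0:3,r1:Mul2,r2:Add1,r3:8,r4:Mul1
cycle 10: issue SUB r1<-Add2 // r0:3,r1:Add2,r2:Add1,r3:8,r4:Mul1
cycle 11: stall // r0:3,r1:Add2,r2:Add1,r3:8,r4:Mul1
cycle 12: CDB Add1=10; issue SUB r1<-Add1 // r0:3,r1:Add1,r2:10,r3:8,r4:Mul1
cycle 13: CDB Mul2=9 // r0:3,r1:Add1,r2:10,r3:8,r4:Mul1
cycle 14: CDB Mul1=16 // r0:3,r1:Add1,r2:10,r3:8,r4:16
cycle 15: CDB Add2=-2 // r0:3,r1:Add1,r2:10,r3:8,r4:16
cycle 16: - // r0:3,r1:Add1,r2:10,r3:8,r4:16
cycle 17: - // r0:3,r1:Add1,r2:10,r3:8,r4:16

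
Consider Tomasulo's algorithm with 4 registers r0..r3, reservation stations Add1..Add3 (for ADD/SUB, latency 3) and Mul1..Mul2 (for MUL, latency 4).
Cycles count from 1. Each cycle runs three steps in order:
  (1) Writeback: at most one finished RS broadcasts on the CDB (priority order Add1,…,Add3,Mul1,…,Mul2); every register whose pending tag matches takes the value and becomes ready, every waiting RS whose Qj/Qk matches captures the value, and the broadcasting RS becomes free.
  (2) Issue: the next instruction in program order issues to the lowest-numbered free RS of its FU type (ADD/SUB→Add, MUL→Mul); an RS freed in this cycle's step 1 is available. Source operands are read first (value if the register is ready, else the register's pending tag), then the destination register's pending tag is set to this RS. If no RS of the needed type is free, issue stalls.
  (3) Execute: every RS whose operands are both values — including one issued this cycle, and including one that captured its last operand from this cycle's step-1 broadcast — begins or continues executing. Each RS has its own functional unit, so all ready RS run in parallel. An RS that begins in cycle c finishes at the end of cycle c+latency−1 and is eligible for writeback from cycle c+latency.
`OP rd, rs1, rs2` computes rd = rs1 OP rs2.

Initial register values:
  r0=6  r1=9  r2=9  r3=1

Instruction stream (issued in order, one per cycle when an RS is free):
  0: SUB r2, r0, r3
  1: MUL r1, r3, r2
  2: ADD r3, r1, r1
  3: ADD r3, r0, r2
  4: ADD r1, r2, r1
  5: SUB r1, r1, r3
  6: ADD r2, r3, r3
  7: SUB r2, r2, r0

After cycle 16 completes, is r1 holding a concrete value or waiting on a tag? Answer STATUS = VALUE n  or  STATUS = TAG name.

  c1: issue SUB r2<-Add1  regs: r0:6,r1:9,r2:Add1,r3:1
  c2: issue MUL r1<-Mul1  regs: r0:6,r1:Mul1,r2:Add1,r3:1
  c3: issue ADD r3<-Add2  regs: r0:6,r1:Mul1,r2:Add1,r3:Add2
  c4: CDB Add1=5; issue ADD r3<-Add1  regs: r0:6,r1:Mul1,r2:5,r3:Add1
  c5: issue ADD r1<-Add3  regs: r0:6,r1:Add3,r2:5,r3:Add1
  c6: stall  regs: r0:6,r1:Add3,r2:5,r3:Add1
  c7: CDB Add1=11; issue SUB r1<-Add1  regs: r0:6,r1:Add1,r2:5,r3:11
  c8: CDB Mul1=5; stall  regs: r0:6,r1:Add1,r2:5,r3:11
  c9: stall  regs: r0:6,r1:Add1,r2:5,r3:11
  c10: stall  regs: r0:6,r1:Add1,r2:5,r3:11
  c11: CDB Add2=10; issue ADD r2<-Add2  regs: r0:6,r1:Add1,r2:Add2,r3:11
  c12: CDB Add3=10; issue SUB r2<-Add3  regs: r0:6,r1:Add1,r2:Add3,r3:11
  c13: -  regs: r0:6,r1:Add1,r2:Add3,r3:11
  c14: CDB Add2=22  regs: r0:6,r1:Add1,r2:Add3,r3:11
  c15: CDB Add1=-1  regs: r0:6,r1:-1,r2:Add3,r3:11
  c16: -  regs: r0:6,r1:-1,r2:Add3,r3:11

STATUS = VALUE -1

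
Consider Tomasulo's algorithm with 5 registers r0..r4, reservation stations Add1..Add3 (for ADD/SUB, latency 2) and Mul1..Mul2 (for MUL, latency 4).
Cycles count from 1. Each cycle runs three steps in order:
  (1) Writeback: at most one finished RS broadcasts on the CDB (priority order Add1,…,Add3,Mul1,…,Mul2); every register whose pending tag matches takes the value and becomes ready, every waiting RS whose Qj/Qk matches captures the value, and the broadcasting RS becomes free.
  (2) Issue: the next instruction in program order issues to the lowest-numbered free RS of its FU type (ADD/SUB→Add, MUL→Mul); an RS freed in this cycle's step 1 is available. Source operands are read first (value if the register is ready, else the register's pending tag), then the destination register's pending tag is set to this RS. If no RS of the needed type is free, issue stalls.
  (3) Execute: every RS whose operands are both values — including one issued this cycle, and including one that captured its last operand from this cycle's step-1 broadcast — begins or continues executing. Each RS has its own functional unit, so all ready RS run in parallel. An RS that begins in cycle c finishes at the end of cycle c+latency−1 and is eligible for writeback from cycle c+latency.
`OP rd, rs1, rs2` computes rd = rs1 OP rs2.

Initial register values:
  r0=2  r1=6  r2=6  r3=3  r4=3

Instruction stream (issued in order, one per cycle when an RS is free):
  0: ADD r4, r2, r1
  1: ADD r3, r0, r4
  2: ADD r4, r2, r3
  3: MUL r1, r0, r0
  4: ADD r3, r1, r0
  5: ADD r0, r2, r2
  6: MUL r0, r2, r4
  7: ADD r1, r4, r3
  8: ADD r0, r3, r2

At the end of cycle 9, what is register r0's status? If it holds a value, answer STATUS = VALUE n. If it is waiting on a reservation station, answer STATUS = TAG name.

STATUS = TAG Add3

  c1: issue ADD r4<-Add1  regs: r0:2,r1:6,r2:6,r3:3,r4:Add1
  c2: issue ADD r3<-Add2  regs: r0:2,r1:6,r2:6,r3:Add2,r4:Add1
  c3: CDB Add1=12; issue ADD r4<-Add1  regs: r0:2,r1:6,r2:6,r3:Add2,r4:Add1
  c4: issue MUL r1<-Mul1  regs: r0:2,r1:Mul1,r2:6,r3:Add2,r4:Add1
  c5: CDB Add2=14; issue ADD r3<-Add2  regs: r0:2,r1:Mul1,r2:6,r3:Add2,r4:Add1
  c6: issue ADD r0<-Add3  regs: r0:Add3,r1:Mul1,r2:6,r3:Add2,r4:Add1
  c7: CDB Add1=20; issue MUL r0<-Mul2  regs: r0:Mul2,r1:Mul1,r2:6,r3:Add2,r4:20
  c8: CDB Add3=12; issue ADD r1<-Add1  regs: r0:Mul2,r1:Add1,r2:6,r3:Add2,r4:20
  c9: CDB Mul1=4; issue ADD r0<-Add3  regs: r0:Add3,r1:Add1,r2:6,r3:Add2,r4:20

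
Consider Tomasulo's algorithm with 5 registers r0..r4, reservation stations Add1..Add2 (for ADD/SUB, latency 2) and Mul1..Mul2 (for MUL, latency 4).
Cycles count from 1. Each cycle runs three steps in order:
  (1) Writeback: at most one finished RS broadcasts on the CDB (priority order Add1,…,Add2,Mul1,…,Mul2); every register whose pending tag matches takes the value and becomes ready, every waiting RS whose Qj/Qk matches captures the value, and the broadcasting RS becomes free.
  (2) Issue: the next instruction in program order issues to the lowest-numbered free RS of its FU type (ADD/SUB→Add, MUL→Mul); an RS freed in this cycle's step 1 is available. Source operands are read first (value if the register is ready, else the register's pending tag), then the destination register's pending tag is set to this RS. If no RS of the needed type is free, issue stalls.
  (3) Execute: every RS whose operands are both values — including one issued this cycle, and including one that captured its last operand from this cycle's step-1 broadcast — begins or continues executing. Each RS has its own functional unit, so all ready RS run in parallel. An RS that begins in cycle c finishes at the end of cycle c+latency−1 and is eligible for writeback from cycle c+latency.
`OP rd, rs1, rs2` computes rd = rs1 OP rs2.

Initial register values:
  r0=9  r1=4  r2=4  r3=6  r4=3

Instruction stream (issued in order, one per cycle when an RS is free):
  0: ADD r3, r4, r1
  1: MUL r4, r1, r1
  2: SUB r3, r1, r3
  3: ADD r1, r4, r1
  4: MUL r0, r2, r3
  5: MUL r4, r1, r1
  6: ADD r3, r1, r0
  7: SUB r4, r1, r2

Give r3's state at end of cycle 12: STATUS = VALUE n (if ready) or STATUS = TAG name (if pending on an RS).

  c1: issue ADD r3<-Add1  regs: r0:9,r1:4,r2:4,r3:Add1,r4:3
  c2: issue MUL r4<-Mul1  regs: r0:9,r1:4,r2:4,r3:Add1,r4:Mul1
  c3: CDB Add1=7; issue SUB r3<-Add1  regs: r0:9,r1:4,r2:4,r3:Add1,r4:Mul1
  c4: issue ADD r1<-Add2  regs: r0:9,r1:Add2,r2:4,r3:Add1,r4:Mul1
  c5: CDB Add1=-3; issue MUL r0<-Mul2  regs: r0:Mul2,r1:Add2,r2:4,r3:-3,r4:Mul1
  c6: CDB Mul1=16; issue MUL r4<-Mul1  regs: r0:Mul2,r1:Add2,r2:4,r3:-3,r4:Mul1
  c7: issue ADD r3<-Add1  regs: r0:Mul2,r1:Add2,r2:4,r3:Add1,r4:Mul1
  c8: CDB Add2=20; issue SUB r4<-Add2  regs: r0:Mul2,r1:20,r2:4,r3:Add1,r4:Add2
  c9: CDB Mul2=-12  regs: r0:-12,r1:20,r2:4,r3:Add1,r4:Add2
  c10: CDB Add2=16  regs: r0:-12,r1:20,r2:4,r3:Add1,r4:16
  c11: CDB Add1=8  regs: r0:-12,r1:20,r2:4,r3:8,r4:16
  c12: CDB Mul1=400  regs: r0:-12,r1:20,r2:4,r3:8,r4:16

STATUS = VALUE 8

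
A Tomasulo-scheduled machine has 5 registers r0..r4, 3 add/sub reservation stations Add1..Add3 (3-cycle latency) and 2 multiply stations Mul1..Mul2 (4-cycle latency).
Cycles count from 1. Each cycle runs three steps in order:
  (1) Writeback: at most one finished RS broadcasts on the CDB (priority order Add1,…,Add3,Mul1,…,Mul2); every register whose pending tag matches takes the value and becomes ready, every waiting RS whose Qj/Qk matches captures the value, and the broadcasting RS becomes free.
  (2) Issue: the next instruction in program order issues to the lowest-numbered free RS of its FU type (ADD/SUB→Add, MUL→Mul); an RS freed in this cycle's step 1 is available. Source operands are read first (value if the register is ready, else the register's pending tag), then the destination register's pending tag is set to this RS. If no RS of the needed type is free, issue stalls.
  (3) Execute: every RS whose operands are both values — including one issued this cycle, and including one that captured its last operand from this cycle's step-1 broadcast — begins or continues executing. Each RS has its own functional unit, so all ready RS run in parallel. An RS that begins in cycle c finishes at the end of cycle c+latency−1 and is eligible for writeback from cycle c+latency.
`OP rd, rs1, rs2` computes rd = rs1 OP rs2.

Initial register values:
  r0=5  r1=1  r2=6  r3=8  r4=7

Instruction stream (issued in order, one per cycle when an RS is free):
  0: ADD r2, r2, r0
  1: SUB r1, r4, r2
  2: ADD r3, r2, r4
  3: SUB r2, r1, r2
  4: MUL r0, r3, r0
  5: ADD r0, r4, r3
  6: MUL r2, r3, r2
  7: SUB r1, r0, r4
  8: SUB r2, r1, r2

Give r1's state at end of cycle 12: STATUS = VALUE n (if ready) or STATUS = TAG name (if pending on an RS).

  c1: issue ADD r2<-Add1  regs: r0:5,r1:1,r2:Add1,r3:8,r4:7
  c2: issue SUB r1<-Add2  regs: r0:5,r1:Add2,r2:Add1,r3:8,r4:7
  c3: issue ADD r3<-Add3  regs: r0:5,r1:Add2,r2:Add1,r3:Add3,r4:7
  c4: CDB Add1=11; issue SUB r2<-Add1  regs: r0:5,r1:Add2,r2:Add1,r3:Add3,r4:7
  c5: issue MUL r0<-Mul1  regs: r0:Mul1,r1:Add2,r2:Add1,r3:Add3,r4:7
  c6: stall  regs: r0:Mul1,r1:Add2,r2:Add1,r3:Add3,r4:7
  c7: CDB Add2=-4; issue ADD r0<-Add2  regs: r0:Add2,r1:-4,r2:Add1,r3:Add3,r4:7
  c8: CDB Add3=18; issue MUL r2<-Mul2  regs: r0:Add2,r1:-4,r2:Mul2,r3:18,r4:7
  c9: issue SUB r1<-Add3  regs: r0:Add2,r1:Add3,r2:Mul2,r3:18,r4:7
  c10: CDB Add1=-15; issue SUB r2<-Add1  regs: r0:Add2,r1:Add3,r2:Add1,r3:18,r4:7
  c11: CDB Add2=25  regs: r0:25,r1:Add3,r2:Add1,r3:18,r4:7
  c12: CDB Mul1=90  regs: r0:25,r1:Add3,r2:Add1,r3:18,r4:7

STATUS = TAG Add3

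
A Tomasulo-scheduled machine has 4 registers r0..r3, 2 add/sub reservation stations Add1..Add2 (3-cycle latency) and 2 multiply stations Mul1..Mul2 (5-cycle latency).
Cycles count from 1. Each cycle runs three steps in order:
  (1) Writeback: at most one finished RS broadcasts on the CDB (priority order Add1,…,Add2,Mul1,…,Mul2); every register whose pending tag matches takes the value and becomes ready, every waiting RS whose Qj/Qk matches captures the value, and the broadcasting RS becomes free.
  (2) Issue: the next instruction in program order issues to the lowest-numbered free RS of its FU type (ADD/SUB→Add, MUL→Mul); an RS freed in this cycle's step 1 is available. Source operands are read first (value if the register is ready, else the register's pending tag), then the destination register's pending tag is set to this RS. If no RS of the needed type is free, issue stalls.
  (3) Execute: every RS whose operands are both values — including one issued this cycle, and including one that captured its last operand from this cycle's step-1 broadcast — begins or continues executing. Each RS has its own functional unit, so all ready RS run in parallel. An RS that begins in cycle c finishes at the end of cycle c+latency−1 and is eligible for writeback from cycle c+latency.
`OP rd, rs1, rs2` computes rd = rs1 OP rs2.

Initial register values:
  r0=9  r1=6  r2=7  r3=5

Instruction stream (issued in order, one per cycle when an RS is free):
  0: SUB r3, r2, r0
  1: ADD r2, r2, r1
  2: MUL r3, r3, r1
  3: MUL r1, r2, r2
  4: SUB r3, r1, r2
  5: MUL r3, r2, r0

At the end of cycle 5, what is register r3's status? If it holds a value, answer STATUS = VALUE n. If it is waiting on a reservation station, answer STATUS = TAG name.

  c1: issue SUB r3<-Add1  regs: r0:9,r1:6,r2:7,r3:Add1
  c2: issue ADD r2<-Add2  regs: r0:9,r1:6,r2:Add2,r3:Add1
  c3: issue MUL r3<-Mul1  regs: r0:9,r1:6,r2:Add2,r3:Mul1
  c4: CDB Add1=-2; issue MUL r1<-Mul2  regs: r0:9,r1:Mul2,r2:Add2,r3:Mul1
  c5: CDB Add2=13; issue SUB r3<-Add1  regs: r0:9,r1:Mul2,r2:13,r3:Add1

STATUS = TAG Add1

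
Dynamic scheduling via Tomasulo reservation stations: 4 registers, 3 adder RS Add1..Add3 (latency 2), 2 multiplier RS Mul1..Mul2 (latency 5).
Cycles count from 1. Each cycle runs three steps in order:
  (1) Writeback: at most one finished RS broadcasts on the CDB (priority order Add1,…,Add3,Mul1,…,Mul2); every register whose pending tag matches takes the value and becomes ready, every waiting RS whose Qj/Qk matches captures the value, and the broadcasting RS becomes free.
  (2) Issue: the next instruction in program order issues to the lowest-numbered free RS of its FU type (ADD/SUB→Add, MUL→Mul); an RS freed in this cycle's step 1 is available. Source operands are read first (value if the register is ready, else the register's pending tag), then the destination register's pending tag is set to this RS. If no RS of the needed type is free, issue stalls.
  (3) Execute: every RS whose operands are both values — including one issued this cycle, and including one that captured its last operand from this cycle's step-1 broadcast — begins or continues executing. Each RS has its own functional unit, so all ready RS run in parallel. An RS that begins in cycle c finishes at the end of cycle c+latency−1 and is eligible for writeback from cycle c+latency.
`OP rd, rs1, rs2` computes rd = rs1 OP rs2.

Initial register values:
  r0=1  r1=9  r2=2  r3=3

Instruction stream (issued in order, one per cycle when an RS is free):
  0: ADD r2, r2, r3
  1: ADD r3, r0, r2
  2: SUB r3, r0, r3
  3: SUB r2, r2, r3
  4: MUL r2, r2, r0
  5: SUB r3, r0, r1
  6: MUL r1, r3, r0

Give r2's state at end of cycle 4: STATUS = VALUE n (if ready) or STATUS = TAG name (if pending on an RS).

STATUS = TAG Add3

c1: issue ADD r2<-Add1 | r0:1,r1:9,r2:Add1,r3:3
c2: issue ADD r3<-Add2 | r0:1,r1:9,r2:Add1,r3:Add2
c3: CDB Add1=5; issue SUB r3<-Add1 | r0:1,r1:9,r2:5,r3:Add1
c4: issue SUB r2<-Add3 | r0:1,r1:9,r2:Add3,r3:Add1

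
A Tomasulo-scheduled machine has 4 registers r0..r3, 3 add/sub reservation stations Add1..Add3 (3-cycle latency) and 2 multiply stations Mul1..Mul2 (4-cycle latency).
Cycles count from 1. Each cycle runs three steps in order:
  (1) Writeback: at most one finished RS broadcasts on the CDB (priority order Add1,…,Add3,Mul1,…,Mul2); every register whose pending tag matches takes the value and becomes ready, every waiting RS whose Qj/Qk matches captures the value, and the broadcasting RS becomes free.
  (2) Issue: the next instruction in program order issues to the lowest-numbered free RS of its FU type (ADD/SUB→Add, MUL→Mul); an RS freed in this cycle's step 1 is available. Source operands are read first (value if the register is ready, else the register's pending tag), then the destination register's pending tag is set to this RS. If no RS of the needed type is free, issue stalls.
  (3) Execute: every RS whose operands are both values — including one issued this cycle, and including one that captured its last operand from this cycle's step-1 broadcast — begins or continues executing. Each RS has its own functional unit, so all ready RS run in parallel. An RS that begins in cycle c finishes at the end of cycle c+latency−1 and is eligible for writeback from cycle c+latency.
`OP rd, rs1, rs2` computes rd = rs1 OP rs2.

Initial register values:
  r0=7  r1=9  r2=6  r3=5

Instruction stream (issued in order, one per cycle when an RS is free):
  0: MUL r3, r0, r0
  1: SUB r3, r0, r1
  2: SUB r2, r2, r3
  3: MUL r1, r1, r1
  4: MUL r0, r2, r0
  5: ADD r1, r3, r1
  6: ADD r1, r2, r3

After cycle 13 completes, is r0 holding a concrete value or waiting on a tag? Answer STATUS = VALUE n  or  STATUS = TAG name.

STATUS = VALUE 56

cycle 1: issue MUL r3<-Mul1 // r0:7,r1:9,r2:6,r3:Mul1
cycle 2: issue SUB r3<-Add1 // r0:7,r1:9,r2:6,r3:Add1
cycle 3: issue SUB r2<-Add2 // r0:7,r1:9,r2:Add2,r3:Add1
cycle 4: issue MUL r1<-Mul2 // r0:7,r1:Mul2,r2:Add2,r3:Add1
cycle 5: CDB Add1=-2; stall // r0:7,r1:Mul2,r2:Add2,r3:-2
cycle 6: CDB Mul1=49; issue MUL r0<-Mul1 // r0:Mul1,r1:Mul2,r2:Add2,r3:-2
cycle 7: issue ADD r1<-Add1 // r0:Mul1,r1:Add1,r2:Add2,r3:-2
cycle 8: CDB Add2=8; issue ADD r1<-Add2 // r0:Mul1,r1:Add2,r2:8,r3:-2
cycle 9: CDB Mul2=81 // r0:Mul1,r1:Add2,r2:8,r3:-2
cycle 10: - // r0:Mul1,r1:Add2,r2:8,r3:-2
cycle 11: CDB Add2=6 // r0:Mul1,r1:6,r2:8,r3:-2
cycle 12: CDB Add1=79 // r0:Mul1,r1:6,r2:8,r3:-2
cycle 13: CDB Mul1=56 // r0:56,r1:6,r2:8,r3:-2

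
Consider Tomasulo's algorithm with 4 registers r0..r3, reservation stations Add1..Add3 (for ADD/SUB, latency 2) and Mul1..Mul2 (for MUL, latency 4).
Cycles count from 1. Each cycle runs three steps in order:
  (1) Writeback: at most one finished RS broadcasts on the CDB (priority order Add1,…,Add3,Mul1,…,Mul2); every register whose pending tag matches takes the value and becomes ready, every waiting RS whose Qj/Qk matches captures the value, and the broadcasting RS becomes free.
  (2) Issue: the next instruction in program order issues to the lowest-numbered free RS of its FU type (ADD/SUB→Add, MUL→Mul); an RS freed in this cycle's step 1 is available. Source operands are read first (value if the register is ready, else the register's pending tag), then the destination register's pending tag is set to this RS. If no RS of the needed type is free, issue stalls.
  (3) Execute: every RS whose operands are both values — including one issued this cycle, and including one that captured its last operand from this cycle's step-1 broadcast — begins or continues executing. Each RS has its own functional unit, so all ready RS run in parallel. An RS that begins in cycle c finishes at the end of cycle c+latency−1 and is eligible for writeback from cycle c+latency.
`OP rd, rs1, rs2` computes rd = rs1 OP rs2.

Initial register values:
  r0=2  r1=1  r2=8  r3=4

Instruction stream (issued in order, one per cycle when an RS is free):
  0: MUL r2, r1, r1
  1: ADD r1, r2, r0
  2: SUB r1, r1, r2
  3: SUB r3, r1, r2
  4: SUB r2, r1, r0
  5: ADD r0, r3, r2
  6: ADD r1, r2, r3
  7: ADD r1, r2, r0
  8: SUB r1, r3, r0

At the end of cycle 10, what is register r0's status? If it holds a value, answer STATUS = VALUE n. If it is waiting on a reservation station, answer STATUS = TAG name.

c1: issue MUL r2<-Mul1 | r0:2,r1:1,r2:Mul1,r3:4
c2: issue ADD r1<-Add1 | r0:2,r1:Add1,r2:Mul1,r3:4
c3: issue SUB r1<-Add2 | r0:2,r1:Add2,r2:Mul1,r3:4
c4: issue SUB r3<-Add3 | r0:2,r1:Add2,r2:Mul1,r3:Add3
c5: CDB Mul1=1; stall | r0:2,r1:Add2,r2:1,r3:Add3
c6: stall | r0:2,r1:Add2,r2:1,r3:Add3
c7: CDB Add1=3; issue SUB r2<-Add1 | r0:2,r1:Add2,r2:Add1,r3:Add3
c8: stall | r0:2,r1:Add2,r2:Add1,r3:Add3
c9: CDB Add2=2; issue ADD r0<-Add2 | r0:Add2,r1:2,r2:Add1,r3:Add3
c10: stall | r0:Add2,r1:2,r2:Add1,r3:Add3

STATUS = TAG Add2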